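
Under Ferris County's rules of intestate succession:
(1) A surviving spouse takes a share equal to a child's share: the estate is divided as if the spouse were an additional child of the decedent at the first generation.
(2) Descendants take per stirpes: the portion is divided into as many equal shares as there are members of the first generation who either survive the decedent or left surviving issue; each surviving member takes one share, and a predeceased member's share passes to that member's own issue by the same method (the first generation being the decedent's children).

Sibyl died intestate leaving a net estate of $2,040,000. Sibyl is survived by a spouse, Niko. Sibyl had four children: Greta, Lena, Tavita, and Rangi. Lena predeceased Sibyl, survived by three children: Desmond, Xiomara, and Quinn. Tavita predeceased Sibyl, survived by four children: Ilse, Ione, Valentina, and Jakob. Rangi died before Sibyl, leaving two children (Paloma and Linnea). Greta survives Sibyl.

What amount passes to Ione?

The spouse counts as an additional share at the children's level, so there are 5 primary shares of $408,000. Niko takes one such share ($408,000).
The children's combined portion ($1,632,000) is divided into 4 shares of $408,000: Greta takes $408,000; Lena's $408,000 share passes to Lena's issue; Tavita's $408,000 share passes to Tavita's issue; Rangi's $408,000 share passes to Rangi's issue.
Lena's share ($408,000) is divided into 3 shares of $136,000: Desmond, Xiomara, and Quinn each take $136,000.
Tavita's share ($408,000) is divided into 4 shares of $102,000: Ilse, Ione, Valentina, and Jakob each take $102,000.
Rangi's share ($408,000) is divided into 2 shares of $204,000: Paloma and Linnea each take $204,000.

Ione receives $102,000.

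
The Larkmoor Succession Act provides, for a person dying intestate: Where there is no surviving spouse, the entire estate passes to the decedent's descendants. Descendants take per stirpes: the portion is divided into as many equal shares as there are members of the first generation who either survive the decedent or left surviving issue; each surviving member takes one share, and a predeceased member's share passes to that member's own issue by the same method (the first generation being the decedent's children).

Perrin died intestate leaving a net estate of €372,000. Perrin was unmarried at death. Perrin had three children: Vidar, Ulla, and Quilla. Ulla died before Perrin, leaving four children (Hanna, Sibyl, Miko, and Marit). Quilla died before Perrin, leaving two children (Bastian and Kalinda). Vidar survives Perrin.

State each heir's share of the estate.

The entire €372,000 passes to the descendants.
That amount (€372,000) is divided into 3 shares of €124,000: Vidar takes €124,000; Ulla's €124,000 share passes to Ulla's issue; Quilla's €124,000 share passes to Quilla's issue.
Ulla's share (€124,000) is divided into 4 shares of €31,000: Hanna, Sibyl, Miko, and Marit each take €31,000.
Quilla's share (€124,000) is divided into 2 shares of €62,000: Bastian and Kalinda each take €62,000.

Vidar: €124,000; Hanna: €31,000; Sibyl: €31,000; Miko: €31,000; Marit: €31,000; Bastian: €62,000; Kalinda: €62,000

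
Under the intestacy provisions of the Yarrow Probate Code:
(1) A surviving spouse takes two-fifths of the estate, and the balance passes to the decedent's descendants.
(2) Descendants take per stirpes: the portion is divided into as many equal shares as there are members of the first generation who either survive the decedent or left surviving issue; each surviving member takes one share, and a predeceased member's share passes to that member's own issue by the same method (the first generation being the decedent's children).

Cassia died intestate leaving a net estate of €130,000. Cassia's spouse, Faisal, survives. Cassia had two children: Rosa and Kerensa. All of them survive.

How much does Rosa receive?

Faisal takes two-fifths of €130,000 = €52,000. The remaining €78,000 passes to the descendants.
The descendants' portion (€78,000) is divided into 2 shares of €39,000: Rosa and Kerensa each take €39,000.

Rosa receives €39,000.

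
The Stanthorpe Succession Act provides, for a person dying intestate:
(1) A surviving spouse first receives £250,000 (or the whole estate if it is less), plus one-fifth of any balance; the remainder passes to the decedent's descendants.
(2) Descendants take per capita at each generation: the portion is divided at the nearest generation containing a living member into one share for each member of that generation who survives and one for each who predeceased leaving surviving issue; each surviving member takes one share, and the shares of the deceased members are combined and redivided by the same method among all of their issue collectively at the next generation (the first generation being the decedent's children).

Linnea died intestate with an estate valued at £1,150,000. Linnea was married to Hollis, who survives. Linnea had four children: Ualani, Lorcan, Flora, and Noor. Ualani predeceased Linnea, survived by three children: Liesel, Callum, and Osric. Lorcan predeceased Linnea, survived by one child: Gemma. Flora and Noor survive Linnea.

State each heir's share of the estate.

Hollis: £430,000; Liesel: £90,000; Callum: £90,000; Osric: £90,000; Gemma: £90,000; Flora: £180,000; Noor: £180,000

Hollis first takes £250,000, leaving a balance of £900,000. Hollis then takes one-fifth of the balance (£180,000), for a total of £430,000. The remaining £720,000 passes to the descendants.
The descendants' portion (£720,000) is divided at the children's generation into 4 shares of £180,000. Flora and Noor each take £180,000. The 2 shares of the deceased (Ualani and Lorcan) are combined into a pool of £360,000.
That pool (£360,000) is divided at the grandchildren's generation equally among Liesel, Callum, Osric, and Gemma: £90,000 each.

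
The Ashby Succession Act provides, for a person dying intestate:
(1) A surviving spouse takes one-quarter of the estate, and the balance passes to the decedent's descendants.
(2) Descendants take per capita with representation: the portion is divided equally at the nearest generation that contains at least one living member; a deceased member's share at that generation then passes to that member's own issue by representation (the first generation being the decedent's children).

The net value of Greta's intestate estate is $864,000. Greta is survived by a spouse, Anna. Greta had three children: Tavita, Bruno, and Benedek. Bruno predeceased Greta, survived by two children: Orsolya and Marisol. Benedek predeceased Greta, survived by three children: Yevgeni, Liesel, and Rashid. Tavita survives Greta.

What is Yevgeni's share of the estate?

Anna takes one-quarter of $864,000 = $216,000. The remaining $648,000 passes to the descendants.
The descendants' portion ($648,000) is divided into 3 shares of $216,000: Tavita takes $216,000; Bruno's $216,000 share passes to Bruno's issue; Benedek's $216,000 share passes to Benedek's issue.
Bruno's share ($216,000) is divided into 2 shares of $108,000: Orsolya and Marisol each take $108,000.
Benedek's share ($216,000) is divided into 3 shares of $72,000: Yevgeni, Liesel, and Rashid each take $72,000.

Yevgeni receives $72,000.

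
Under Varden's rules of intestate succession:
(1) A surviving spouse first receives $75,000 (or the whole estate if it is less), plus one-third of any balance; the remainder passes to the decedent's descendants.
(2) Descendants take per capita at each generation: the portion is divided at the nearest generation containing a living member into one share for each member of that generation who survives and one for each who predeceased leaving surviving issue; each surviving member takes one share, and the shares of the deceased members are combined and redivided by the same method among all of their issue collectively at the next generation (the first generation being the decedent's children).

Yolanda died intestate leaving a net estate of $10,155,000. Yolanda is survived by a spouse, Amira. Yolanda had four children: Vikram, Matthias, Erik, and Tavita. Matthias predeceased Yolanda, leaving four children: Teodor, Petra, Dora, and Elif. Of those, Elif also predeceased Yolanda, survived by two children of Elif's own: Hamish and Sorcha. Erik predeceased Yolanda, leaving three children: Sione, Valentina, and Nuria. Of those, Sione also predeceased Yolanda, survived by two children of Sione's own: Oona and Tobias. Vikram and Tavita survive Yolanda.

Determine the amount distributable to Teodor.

Teodor receives $480,000.

Amira first takes $75,000, leaving a balance of $10,080,000. Amira then takes one-third of the balance ($3,360,000), for a total of $3,435,000. The remaining $6,720,000 passes to the descendants.
The descendants' portion ($6,720,000) is divided at the children's generation into 4 shares of $1,680,000. Vikram and Tavita each take $1,680,000. The 2 shares of the deceased (Matthias and Erik) are combined into a pool of $3,360,000.
That pool ($3,360,000) is divided at the grandchildren's generation into 7 shares of $480,000. Teodor, Petra, Dora, Valentina, and Nuria each take $480,000. The 2 shares of the deceased (Elif and Sione) are combined into a pool of $960,000.
That pool ($960,000) is divided at the great-grandchildren's generation equally among Hamish, Sorcha, Oona, and Tobias: $240,000 each.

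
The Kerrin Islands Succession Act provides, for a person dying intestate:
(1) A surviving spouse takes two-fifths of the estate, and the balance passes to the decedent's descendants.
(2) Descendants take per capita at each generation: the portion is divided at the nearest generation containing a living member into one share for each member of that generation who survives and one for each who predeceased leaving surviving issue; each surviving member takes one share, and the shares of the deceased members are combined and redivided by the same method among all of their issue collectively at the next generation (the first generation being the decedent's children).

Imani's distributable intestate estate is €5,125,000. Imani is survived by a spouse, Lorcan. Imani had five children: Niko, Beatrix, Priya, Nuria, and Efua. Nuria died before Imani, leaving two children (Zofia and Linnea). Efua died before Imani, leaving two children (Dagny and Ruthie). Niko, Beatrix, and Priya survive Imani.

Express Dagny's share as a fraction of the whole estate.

Lorcan takes two-fifths of €5,125,000 = €2,050,000. The remaining €3,075,000 passes to the descendants.
The descendants' portion (€3,075,000) is divided at the children's generation into 5 shares of €615,000. Niko, Beatrix, and Priya each take €615,000. The 2 shares of the deceased (Nuria and Efua) are combined into a pool of €1,230,000.
That pool (€1,230,000) is divided at the grandchildren's generation equally among Zofia, Linnea, Dagny, and Ruthie: €307,500 each.

Dagny receives 3/50 of the estate.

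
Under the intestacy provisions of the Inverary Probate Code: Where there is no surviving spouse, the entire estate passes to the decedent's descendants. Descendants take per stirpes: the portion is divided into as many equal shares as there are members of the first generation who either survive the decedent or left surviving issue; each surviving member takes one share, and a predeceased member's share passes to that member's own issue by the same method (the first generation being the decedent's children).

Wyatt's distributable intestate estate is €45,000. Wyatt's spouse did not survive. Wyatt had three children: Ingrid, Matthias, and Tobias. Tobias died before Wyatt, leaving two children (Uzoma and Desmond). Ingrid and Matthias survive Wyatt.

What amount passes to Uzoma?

Uzoma receives €7,500.

The entire €45,000 passes to the descendants.
That amount (€45,000) is divided into 3 shares of €15,000: Ingrid and Matthias each take €15,000; Tobias's €15,000 share passes to Tobias's issue.
Tobias's share (€15,000) is divided into 2 shares of €7,500: Uzoma and Desmond each take €7,500.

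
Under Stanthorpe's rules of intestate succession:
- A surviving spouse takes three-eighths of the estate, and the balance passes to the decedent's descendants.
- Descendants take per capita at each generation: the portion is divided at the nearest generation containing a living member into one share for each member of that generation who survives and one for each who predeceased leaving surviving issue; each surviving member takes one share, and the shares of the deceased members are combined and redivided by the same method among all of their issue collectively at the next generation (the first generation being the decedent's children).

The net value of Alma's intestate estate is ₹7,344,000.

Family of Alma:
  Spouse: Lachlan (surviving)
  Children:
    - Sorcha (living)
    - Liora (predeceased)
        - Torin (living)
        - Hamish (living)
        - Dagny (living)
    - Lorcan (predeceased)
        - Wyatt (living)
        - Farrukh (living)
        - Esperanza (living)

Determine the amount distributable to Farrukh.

Farrukh receives ₹510,000.

Lachlan takes three-eighths of ₹7,344,000 = ₹2,754,000. The remaining ₹4,590,000 passes to the descendants.
The descendants' portion (₹4,590,000) is divided at the children's generation into 3 shares of ₹1,530,000. Sorcha takes ₹1,530,000. The 2 shares of the deceased (Liora and Lorcan) are combined into a pool of ₹3,060,000.
That pool (₹3,060,000) is divided at the grandchildren's generation equally among Torin, Hamish, Dagny, Wyatt, Farrukh, and Esperanza: ₹510,000 each.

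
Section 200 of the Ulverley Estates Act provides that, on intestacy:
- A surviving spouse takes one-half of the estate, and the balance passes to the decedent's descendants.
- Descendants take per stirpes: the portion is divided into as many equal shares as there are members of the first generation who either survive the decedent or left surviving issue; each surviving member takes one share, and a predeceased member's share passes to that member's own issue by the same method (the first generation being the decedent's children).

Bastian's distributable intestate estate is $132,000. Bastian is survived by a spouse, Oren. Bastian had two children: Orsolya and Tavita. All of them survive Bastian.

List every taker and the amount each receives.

Oren takes one-half of $132,000 = $66,000. The remaining $66,000 passes to the descendants.
The descendants' portion ($66,000) is divided into 2 shares of $33,000: Orsolya and Tavita each take $33,000.

Oren: $66,000; Orsolya: $33,000; Tavita: $33,000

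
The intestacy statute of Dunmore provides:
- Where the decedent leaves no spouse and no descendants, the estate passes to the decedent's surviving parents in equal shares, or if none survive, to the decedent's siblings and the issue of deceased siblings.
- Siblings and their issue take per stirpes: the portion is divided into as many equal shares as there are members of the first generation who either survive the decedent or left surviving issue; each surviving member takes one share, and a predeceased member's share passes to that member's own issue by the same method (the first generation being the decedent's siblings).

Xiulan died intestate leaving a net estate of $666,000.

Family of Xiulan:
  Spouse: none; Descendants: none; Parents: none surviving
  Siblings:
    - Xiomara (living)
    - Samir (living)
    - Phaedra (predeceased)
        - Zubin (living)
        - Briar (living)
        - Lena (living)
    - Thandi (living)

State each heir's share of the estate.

Xiomara: $166,500; Samir: $166,500; Zubin: $55,500; Briar: $55,500; Lena: $55,500; Thandi: $166,500

The entire $666,000 passes to the siblings and their issue.
That amount ($666,000) is divided into 4 shares of $166,500: Xiomara, Samir, and Thandi each take $166,500; Phaedra's $166,500 share passes to Phaedra's issue.
Phaedra's share ($166,500) is divided into 3 shares of $55,500: Zubin, Briar, and Lena each take $55,500.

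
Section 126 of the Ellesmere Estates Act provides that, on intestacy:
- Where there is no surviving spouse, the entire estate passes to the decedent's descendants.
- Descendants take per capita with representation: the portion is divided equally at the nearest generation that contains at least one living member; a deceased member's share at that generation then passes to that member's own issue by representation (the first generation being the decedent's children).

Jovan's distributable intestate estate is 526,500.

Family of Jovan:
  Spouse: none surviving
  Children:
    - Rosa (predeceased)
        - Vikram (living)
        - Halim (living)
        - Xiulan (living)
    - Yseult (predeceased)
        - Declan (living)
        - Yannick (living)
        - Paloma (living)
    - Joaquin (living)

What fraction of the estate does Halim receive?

Halim receives 1/9 of the estate.

The entire 526,500 passes to the descendants.
That amount (526,500) is divided into 3 shares of 175,500: Joaquin takes 175,500; Rosa's 175,500 share passes to Rosa's issue; Yseult's 175,500 share passes to Yseult's issue.
Rosa's share (175,500) is divided into 3 shares of 58,500: Vikram, Halim, and Xiulan each take 58,500.
Yseult's share (175,500) is divided into 3 shares of 58,500: Declan, Yannick, and Paloma each take 58,500.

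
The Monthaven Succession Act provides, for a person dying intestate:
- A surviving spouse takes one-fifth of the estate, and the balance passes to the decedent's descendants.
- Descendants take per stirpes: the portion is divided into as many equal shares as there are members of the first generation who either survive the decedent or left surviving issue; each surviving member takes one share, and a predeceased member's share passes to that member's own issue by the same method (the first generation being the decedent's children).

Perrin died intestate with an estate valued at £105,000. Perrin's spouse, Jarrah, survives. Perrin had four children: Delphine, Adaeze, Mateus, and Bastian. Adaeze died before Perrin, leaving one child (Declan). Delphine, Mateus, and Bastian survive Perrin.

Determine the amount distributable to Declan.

Jarrah takes one-fifth of £105,000 = £21,000. The remaining £84,000 passes to the descendants.
The descendants' portion (£84,000) is divided into 4 shares of £21,000: Delphine, Mateus, and Bastian each take £21,000; Adaeze's £21,000 share passes to Adaeze's issue.
Adaeze's share (£21,000) passes entirely to Declan.

Declan receives £21,000.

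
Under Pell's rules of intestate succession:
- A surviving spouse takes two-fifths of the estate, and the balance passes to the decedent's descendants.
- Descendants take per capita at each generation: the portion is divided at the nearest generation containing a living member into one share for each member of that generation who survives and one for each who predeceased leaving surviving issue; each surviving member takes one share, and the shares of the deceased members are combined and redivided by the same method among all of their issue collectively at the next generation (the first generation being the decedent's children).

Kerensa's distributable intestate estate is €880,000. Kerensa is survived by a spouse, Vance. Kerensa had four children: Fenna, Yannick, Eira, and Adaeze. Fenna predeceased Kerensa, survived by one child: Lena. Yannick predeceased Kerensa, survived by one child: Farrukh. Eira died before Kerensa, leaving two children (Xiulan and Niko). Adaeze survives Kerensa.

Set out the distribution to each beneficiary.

Vance takes two-fifths of €880,000 = €352,000. The remaining €528,000 passes to the descendants.
The descendants' portion (€528,000) is divided at the children's generation into 4 shares of €132,000. Adaeze takes €132,000. The 3 shares of the deceased (Fenna, Yannick, and Eira) are combined into a pool of €396,000.
That pool (€396,000) is divided at the grandchildren's generation equally among Lena, Farrukh, Xiulan, and Niko: €99,000 each.

Vance: €352,000; Lena: €99,000; Farrukh: €99,000; Xiulan: €99,000; Niko: €99,000; Adaeze: €132,000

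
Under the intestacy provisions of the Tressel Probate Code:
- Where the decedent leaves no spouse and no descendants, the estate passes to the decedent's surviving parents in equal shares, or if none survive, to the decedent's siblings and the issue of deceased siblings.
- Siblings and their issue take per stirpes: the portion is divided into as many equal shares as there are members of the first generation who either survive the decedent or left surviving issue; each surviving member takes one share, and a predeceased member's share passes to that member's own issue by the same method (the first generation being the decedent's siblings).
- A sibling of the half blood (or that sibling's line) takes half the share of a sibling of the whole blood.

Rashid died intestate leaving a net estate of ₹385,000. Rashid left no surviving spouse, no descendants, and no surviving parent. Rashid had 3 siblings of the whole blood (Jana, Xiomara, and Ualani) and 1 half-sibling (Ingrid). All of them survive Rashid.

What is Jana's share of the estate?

Jana receives ₹110,000.

The entire ₹385,000 passes to the siblings and their issue.
Counting each half-blood sibling's line as half a unit, there are 7/2 units in ₹385,000, so one unit is ₹110,000. Whole-blood lines (Jana, Xiomara, and Ualani) take ₹110,000 each; half-blood lines (Ingrid) take ₹55,000 each.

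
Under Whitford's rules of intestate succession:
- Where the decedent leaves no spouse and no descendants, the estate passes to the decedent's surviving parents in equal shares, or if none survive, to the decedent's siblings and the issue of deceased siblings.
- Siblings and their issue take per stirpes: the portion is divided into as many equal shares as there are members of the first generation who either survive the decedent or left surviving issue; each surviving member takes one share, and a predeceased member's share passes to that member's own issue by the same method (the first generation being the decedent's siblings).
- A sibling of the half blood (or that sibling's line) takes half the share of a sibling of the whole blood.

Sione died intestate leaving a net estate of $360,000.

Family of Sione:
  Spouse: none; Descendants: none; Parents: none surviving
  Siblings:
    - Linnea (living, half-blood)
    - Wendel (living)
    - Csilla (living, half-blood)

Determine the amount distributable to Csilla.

Csilla receives $90,000.

The entire $360,000 passes to the siblings and their issue.
Counting each half-blood sibling's line as half a unit, there are 2 units in $360,000, so one unit is $180,000. Whole-blood lines (Wendel) take $180,000 each; half-blood lines (Linnea and Csilla) take $90,000 each.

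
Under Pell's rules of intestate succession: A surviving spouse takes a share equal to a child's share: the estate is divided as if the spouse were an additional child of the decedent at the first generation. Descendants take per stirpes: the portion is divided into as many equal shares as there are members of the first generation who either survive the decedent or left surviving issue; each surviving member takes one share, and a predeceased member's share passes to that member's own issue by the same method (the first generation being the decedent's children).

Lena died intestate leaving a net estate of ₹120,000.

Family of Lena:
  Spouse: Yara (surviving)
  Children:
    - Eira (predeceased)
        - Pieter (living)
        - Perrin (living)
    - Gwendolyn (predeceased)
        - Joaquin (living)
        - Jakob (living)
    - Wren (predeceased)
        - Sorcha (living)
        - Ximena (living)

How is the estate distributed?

Yara: ₹30,000; Pieter: ₹15,000; Perrin: ₹15,000; Joaquin: ₹15,000; Jakob: ₹15,000; Sorcha: ₹15,000; Ximena: ₹15,000

The spouse counts as an additional share at the children's level, so there are 4 primary shares of ₹30,000. Yara takes one such share (₹30,000).
The children's combined portion (₹90,000) is divided into 3 shares of ₹30,000: Eira's ₹30,000 share passes to Eira's issue; Gwendolyn's ₹30,000 share passes to Gwendolyn's issue; Wren's ₹30,000 share passes to Wren's issue.
Eira's share (₹30,000) is divided into 2 shares of ₹15,000: Pieter and Perrin each take ₹15,000.
Gwendolyn's share (₹30,000) is divided into 2 shares of ₹15,000: Joaquin and Jakob each take ₹15,000.
Wren's share (₹30,000) is divided into 2 shares of ₹15,000: Sorcha and Ximena each take ₹15,000.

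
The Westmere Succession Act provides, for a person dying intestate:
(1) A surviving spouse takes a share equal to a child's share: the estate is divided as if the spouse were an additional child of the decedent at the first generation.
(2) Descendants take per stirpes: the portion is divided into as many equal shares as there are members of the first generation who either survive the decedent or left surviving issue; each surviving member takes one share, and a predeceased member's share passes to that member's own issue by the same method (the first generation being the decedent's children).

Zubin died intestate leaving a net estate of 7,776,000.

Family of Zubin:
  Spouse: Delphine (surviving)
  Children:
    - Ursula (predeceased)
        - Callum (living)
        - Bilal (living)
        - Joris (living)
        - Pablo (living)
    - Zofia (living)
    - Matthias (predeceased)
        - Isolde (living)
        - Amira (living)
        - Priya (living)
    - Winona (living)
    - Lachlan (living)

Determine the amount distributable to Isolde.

Isolde receives 432,000.

The spouse counts as an additional share at the children's level, so there are 6 primary shares of 1,296,000. Delphine takes one such share (1,296,000).
The children's combined portion (6,480,000) is divided into 5 shares of 1,296,000: Zofia, Winona, and Lachlan each take 1,296,000; Ursula's 1,296,000 share passes to Ursula's issue; Matthias's 1,296,000 share passes to Matthias's issue.
Ursula's share (1,296,000) is divided into 4 shares of 324,000: Callum, Bilal, Joris, and Pablo each take 324,000.
Matthias's share (1,296,000) is divided into 3 shares of 432,000: Isolde, Amira, and Priya each take 432,000.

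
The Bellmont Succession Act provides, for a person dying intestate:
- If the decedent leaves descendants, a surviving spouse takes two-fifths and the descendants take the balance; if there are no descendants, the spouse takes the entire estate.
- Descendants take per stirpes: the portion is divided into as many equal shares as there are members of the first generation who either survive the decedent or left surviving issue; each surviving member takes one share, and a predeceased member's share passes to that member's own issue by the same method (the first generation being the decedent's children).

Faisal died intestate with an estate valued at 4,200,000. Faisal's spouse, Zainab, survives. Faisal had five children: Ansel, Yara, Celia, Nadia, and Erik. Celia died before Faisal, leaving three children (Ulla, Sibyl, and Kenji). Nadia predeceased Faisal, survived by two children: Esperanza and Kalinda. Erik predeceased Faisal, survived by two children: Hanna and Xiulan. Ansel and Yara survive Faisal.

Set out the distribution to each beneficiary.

Zainab takes two-fifths of 4,200,000 = 1,680,000. The remaining 2,520,000 passes to the descendants.
The descendants' portion (2,520,000) is divided into 5 shares of 504,000: Ansel and Yara each take 504,000; Celia's 504,000 share passes to Celia's issue; Nadia's 504,000 share passes to Nadia's issue; Erik's 504,000 share passes to Erik's issue.
Celia's share (504,000) is divided into 3 shares of 168,000: Ulla, Sibyl, and Kenji each take 168,000.
Nadia's share (504,000) is divided into 2 shares of 252,000: Esperanza and Kalinda each take 252,000.
Erik's share (504,000) is divided into 2 shares of 252,000: Hanna and Xiulan each take 252,000.

Zainab: 1,680,000; Ansel: 504,000; Yara: 504,000; Ulla: 168,000; Sibyl: 168,000; Kenji: 168,000; Esperanza: 252,000; Kalinda: 252,000; Hanna: 252,000; Xiulan: 252,000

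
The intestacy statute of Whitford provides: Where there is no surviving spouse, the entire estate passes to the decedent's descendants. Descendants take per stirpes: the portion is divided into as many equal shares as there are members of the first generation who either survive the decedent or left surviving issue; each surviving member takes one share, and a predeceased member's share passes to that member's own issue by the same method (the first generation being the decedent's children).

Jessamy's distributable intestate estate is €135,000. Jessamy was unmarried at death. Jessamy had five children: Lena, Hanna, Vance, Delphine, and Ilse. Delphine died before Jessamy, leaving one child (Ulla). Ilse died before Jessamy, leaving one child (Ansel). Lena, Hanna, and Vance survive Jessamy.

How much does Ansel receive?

Ansel receives €27,000.

The entire €135,000 passes to the descendants.
That amount (€135,000) is divided into 5 shares of €27,000: Lena, Hanna, and Vance each take €27,000; Delphine's €27,000 share passes to Delphine's issue; Ilse's €27,000 share passes to Ilse's issue.
Delphine's share (€27,000) passes entirely to Ulla.
Ilse's share (€27,000) passes entirely to Ansel.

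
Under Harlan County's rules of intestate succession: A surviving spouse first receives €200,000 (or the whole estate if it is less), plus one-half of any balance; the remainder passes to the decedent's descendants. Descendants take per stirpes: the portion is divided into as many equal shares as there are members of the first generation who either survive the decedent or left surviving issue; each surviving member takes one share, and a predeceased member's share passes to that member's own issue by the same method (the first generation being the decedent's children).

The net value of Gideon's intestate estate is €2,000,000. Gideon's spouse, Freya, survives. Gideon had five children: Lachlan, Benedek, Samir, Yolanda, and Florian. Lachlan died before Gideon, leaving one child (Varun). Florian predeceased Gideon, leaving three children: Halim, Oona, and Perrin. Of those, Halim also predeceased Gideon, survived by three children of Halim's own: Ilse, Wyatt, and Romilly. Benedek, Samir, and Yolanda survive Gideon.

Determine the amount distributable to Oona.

Oona receives €60,000.

Freya first takes €200,000, leaving a balance of €1,800,000. Freya then takes one-half of the balance (€900,000), for a total of €1,100,000. The remaining €900,000 passes to the descendants.
The descendants' portion (€900,000) is divided into 5 shares of €180,000: Benedek, Samir, and Yolanda each take €180,000; Lachlan's €180,000 share passes to Lachlan's issue; Florian's €180,000 share passes to Florian's issue.
Lachlan's share (€180,000) passes entirely to Varun.
Florian's share (€180,000) is divided into 3 shares of €60,000: Oona and Perrin each take €60,000; Halim's €60,000 share passes to Halim's issue.
Halim's share (€60,000) is divided into 3 shares of €20,000: Ilse, Wyatt, and Romilly each take €20,000.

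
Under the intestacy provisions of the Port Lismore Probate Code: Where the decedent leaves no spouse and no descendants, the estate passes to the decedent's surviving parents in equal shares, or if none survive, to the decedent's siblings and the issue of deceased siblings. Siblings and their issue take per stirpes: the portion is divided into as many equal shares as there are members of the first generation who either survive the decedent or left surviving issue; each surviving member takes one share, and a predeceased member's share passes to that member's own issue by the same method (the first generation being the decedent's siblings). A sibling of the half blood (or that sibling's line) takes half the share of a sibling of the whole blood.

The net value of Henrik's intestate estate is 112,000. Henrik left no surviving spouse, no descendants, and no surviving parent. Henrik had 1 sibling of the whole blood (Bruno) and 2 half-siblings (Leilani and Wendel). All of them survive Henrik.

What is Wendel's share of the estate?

The entire 112,000 passes to the siblings and their issue.
Counting each half-blood sibling's line as half a unit, there are 2 units in 112,000, so one unit is 56,000. Whole-blood lines (Bruno) take 56,000 each; half-blood lines (Leilani and Wendel) take 28,000 each.

Wendel receives 28,000.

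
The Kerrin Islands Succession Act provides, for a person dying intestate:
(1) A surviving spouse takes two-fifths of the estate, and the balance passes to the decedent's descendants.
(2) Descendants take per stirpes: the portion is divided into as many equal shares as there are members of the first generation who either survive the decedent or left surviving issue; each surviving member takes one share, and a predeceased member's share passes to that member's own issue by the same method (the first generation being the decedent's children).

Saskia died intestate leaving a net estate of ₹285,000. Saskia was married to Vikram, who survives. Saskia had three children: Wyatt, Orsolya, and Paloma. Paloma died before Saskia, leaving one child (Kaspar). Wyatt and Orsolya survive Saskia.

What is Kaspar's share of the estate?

Vikram takes two-fifths of ₹285,000 = ₹114,000. The remaining ₹171,000 passes to the descendants.
The descendants' portion (₹171,000) is divided into 3 shares of ₹57,000: Wyatt and Orsolya each take ₹57,000; Paloma's ₹57,000 share passes to Paloma's issue.
Paloma's share (₹57,000) passes entirely to Kaspar.

Kaspar receives ₹57,000.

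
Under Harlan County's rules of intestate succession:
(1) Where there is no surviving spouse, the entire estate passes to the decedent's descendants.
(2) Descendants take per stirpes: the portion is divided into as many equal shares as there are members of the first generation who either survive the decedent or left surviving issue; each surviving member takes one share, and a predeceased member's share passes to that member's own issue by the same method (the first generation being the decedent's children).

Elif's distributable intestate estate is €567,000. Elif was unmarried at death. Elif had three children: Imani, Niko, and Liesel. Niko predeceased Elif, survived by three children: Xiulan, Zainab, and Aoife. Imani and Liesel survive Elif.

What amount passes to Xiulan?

Xiulan receives €63,000.

The entire €567,000 passes to the descendants.
That amount (€567,000) is divided into 3 shares of €189,000: Imani and Liesel each take €189,000; Niko's €189,000 share passes to Niko's issue.
Niko's share (€189,000) is divided into 3 shares of €63,000: Xiulan, Zainab, and Aoife each take €63,000.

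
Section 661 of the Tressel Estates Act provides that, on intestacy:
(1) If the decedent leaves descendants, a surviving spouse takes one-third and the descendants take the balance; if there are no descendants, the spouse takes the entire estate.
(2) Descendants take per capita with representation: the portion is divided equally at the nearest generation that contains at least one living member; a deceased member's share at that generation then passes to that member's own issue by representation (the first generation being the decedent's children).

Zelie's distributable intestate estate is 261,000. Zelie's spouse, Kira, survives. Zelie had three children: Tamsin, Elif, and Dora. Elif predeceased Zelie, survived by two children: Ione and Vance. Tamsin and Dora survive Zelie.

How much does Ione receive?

Ione receives 29,000.

Kira takes one-third of 261,000 = 87,000. The remaining 174,000 passes to the descendants.
The descendants' portion (174,000) is divided into 3 shares of 58,000: Tamsin and Dora each take 58,000; Elif's 58,000 share passes to Elif's issue.
Elif's share (58,000) is divided into 2 shares of 29,000: Ione and Vance each take 29,000.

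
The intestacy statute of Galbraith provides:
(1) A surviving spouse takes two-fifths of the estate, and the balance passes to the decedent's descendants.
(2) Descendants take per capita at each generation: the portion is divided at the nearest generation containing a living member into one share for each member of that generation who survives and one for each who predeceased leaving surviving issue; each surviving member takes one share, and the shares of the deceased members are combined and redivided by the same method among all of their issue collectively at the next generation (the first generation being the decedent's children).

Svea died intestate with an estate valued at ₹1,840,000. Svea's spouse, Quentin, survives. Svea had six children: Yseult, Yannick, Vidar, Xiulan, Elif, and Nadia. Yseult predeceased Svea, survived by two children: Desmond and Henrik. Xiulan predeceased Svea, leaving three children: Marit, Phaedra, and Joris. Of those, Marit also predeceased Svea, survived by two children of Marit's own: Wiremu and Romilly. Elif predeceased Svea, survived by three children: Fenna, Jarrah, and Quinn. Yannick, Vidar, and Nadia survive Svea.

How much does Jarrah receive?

Jarrah receives ₹69,000.

Quentin takes two-fifths of ₹1,840,000 = ₹736,000. The remaining ₹1,104,000 passes to the descendants.
The descendants' portion (₹1,104,000) is divided at the children's generation into 6 shares of ₹184,000. Yannick, Vidar, and Nadia each take ₹184,000. The 3 shares of the deceased (Yseult, Xiulan, and Elif) are combined into a pool of ₹552,000.
That pool (₹552,000) is divided at the grandchildren's generation into 8 shares of ₹69,000. Desmond, Henrik, Phaedra, Joris, Fenna, Jarrah, and Quinn each take ₹69,000. The remaining share for the deceased Marit (₹69,000) is carried to the next generation.
That pool (₹69,000) is divided at the great-grandchildren's generation equally among Wiremu and Romilly: ₹34,500 each.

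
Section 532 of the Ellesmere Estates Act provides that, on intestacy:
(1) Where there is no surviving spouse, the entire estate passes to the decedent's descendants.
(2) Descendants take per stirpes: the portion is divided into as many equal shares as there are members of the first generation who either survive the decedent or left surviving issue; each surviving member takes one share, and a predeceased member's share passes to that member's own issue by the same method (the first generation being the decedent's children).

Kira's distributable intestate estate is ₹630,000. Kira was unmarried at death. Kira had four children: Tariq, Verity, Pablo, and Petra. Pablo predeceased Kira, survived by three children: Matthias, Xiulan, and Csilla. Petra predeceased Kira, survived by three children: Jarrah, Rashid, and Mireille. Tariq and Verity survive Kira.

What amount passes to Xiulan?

The entire ₹630,000 passes to the descendants.
That amount (₹630,000) is divided into 4 shares of ₹157,500: Tariq and Verity each take ₹157,500; Pablo's ₹157,500 share passes to Pablo's issue; Petra's ₹157,500 share passes to Petra's issue.
Pablo's share (₹157,500) is divided into 3 shares of ₹52,500: Matthias, Xiulan, and Csilla each take ₹52,500.
Petra's share (₹157,500) is divided into 3 shares of ₹52,500: Jarrah, Rashid, and Mireille each take ₹52,500.

Xiulan receives ₹52,500.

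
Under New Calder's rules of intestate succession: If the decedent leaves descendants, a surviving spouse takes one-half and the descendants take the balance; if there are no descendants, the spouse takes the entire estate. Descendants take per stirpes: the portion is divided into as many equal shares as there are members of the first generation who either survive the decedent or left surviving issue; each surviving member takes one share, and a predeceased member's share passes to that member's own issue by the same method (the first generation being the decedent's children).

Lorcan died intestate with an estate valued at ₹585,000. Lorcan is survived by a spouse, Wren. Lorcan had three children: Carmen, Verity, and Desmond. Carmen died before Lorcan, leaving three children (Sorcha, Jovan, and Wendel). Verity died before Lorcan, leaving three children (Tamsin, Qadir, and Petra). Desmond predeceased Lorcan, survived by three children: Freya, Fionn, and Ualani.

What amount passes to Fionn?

Fionn receives ₹32,500.

Wren takes one-half of ₹585,000 = ₹292,500. The remaining ₹292,500 passes to the descendants.
The descendants' portion (₹292,500) is divided into 3 shares of ₹97,500: Carmen's ₹97,500 share passes to Carmen's issue; Verity's ₹97,500 share passes to Verity's issue; Desmond's ₹97,500 share passes to Desmond's issue.
Carmen's share (₹97,500) is divided into 3 shares of ₹32,500: Sorcha, Jovan, and Wendel each take ₹32,500.
Verity's share (₹97,500) is divided into 3 shares of ₹32,500: Tamsin, Qadir, and Petra each take ₹32,500.
Desmond's share (₹97,500) is divided into 3 shares of ₹32,500: Freya, Fionn, and Ualani each take ₹32,500.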